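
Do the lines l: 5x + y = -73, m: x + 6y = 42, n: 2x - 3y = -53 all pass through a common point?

Intersecting l and m: solving the 2×2 system gives (x, y) = (-480/29, 283/29).
Substitute into n: (2)(-480/29) + (-3)(283/29) = -1809/29.
But n requires -53 ≠ -1809/29, so the three lines have no common point.

No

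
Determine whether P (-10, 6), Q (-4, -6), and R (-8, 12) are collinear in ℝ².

PQ = (6, -12), PR = (2, 6).
det[PQ; PR] = (6)(6) − (-12)(2) = 60.
The determinant is nonzero, so they are not collinear.

No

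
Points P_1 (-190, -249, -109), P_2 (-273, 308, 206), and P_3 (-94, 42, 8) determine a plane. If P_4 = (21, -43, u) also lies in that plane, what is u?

-75

The plane through P_1, P_2, P_3 has equation −26496x + 39951y − 77625z = 3547566.
Substituting P_4: (-77625)u + (-2274309) = 3547566, so u = -75.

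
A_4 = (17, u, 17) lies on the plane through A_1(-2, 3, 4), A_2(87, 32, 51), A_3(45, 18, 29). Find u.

Coplanarity requires A_1A_2 · (A_1A_3 × A_1A_4) = 0.
A_1A_2 = (89, 29, 47), A_1A_3 = (47, 15, 25); the triple product is linear in u with coefficient -16 and constant term 64.
Setting it to zero: u = 4.

4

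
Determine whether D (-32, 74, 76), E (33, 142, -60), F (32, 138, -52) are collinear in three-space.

No

DE = (65, 68, -136), DF = (64, 64, -128).
DE × DF = (0, -384, -192).
The cross product is nonzero, so the points do not lie on one line.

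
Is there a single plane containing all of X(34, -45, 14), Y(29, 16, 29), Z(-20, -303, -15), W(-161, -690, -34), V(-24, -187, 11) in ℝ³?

No

The plane through X, Y, Z has normal n = XY × XZ = (2101, -955, 4584) and equation n·P = 178585.
Checking the remaining points: n·W = 164833, n·V = 178585.
Since n·W = 164833 ≠ 178585, W is off the plane and the points are not all coplanar.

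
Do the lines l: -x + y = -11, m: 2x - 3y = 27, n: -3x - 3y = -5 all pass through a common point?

Intersecting l and m: solving the 2×2 system gives (x, y) = (6, -5).
Substitute into n: (-3)(6) + (-3)(-5) = -3.
But n requires -5 ≠ -3, so the three lines have no common point.

No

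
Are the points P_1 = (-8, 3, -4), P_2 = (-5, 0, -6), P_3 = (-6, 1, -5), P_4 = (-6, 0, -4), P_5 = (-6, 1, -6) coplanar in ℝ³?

The plane through P_1, P_2, P_3 has normal n = P_1P_2 × P_1P_3 = (-1, -1, 0) and equation n·P = 5.
Checking the remaining points: n·P_4 = 6, n·P_5 = 5.
Since n·P_4 = 6 ≠ 5, P_4 is off the plane and the points are not all coplanar.

No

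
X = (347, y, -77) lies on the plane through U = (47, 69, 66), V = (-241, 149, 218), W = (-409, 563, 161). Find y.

-53

Coplanarity requires UV · (UW × UX) = 0.
UV = (-288, 80, 152), UW = (-456, 494, 95); the triple product is linear in y with coefficient -41952 and constant term -2223456.
Setting it to zero: y = -53.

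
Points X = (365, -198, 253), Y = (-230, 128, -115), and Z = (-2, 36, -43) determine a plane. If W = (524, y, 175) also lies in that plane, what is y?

-201

A normal to the plane is n = XY × XZ = (-10384, -41064, -19588).
W lies in the plane iff n · XW = 0.
This gives (-41064)y + (-8253864) = 0, so y = -201.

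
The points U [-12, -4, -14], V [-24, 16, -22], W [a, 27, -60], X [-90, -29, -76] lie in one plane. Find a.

Normal to plane UVX: n = (-1440, -120, 1860); plane equation n·P = -8280.
Requiring n·W = -8280: (-1440)a + (-114840) = -8280.
So a = -74.

-74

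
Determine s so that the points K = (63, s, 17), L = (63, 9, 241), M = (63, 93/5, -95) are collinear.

Collinearity requires KL × KM = 0; each component is linear in s.
The x-component gives (336)s + (-25872/5) = 0, so s = 77/5.
The remaining components then also vanish.

77/5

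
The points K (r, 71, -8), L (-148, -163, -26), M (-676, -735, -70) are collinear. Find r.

68

Direction LM = (-528, -572, -44). From the y-coordinate of K, the parameter along the line is τ = (71 − (-163))/(-572) = -9/22.
Then r = (-148) + (-9/22)·(-528) = 68.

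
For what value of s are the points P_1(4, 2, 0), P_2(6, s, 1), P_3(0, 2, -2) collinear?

Direction P_1P_3 = (-4, 0, -2). From the x-coordinate of P_2, the parameter along the line is τ = (6 − 4)/(-4) = -1/2.
Then s = 2 + (-1/2)·(0) = 2.

2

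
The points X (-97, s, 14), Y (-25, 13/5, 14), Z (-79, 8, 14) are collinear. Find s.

49/5

Direction YZ = (-54, 27/5, 0). From the x-coordinate of X, the parameter along the line is τ = (-97 − (-25))/(-54) = 4/3.
Then s = 13/5 + 4/3·(27/5) = 49/5.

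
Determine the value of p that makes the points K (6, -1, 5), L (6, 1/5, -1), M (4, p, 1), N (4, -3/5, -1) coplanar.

-1

The points are coplanar iff KL · (KM × KN) = 0.
Expanding, this is linear in p: (-12)p + (-12) = 0.
So p = -1.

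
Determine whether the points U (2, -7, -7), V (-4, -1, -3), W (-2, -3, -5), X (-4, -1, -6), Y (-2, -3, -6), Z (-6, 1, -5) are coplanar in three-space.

The plane through U, V, W has normal n = UV × UW = (-4, -4, 0) and equation n·P = 20.
Checking the remaining points: n·X = 20, n·Y = 20, n·Z = 20.
All equal 20, so all 6 points lie in one plane.

Yes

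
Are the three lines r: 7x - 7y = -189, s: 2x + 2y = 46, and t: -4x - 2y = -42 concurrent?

The three lines meet at one point iff the augmented coefficient matrix [aᵢ bᵢ cᵢ] has rank < 3, i.e. its determinant vanishes.
Here the determinant is 0.
It vanishes, so the lines are concurrent at (-2, 25).

Yes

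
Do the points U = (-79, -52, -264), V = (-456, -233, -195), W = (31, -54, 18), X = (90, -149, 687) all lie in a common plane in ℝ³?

With U as base: UV = (-377, -181, 69), UW = (110, -2, 282), UX = (169, -97, 951).
UW × UX = (25452, -56952, -10332).
UV · (UW × UX) = 0.
The scalar triple product vanishes, so the four points are coplanar.

Yes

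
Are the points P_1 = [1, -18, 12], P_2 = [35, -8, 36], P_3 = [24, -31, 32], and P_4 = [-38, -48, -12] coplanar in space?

Yes

A normal to the plane through P_1, P_2, P_3 is n = P_1P_2 × P_1P_3 = (512, -128, -672).
The plane has equation n·P = -5248. For P_4: n·P_4 = -5248.
Equal, so P_4 lies in the plane and all four are coplanar.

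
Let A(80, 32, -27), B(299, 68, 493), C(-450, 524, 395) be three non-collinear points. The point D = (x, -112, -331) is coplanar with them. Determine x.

140

Coplanarity requires AB · (AC × AD) = 0.
AB = (219, 36, 520), AC = (-530, 492, 422); the triple product is linear in x with coefficient -240648 and constant term 33690720.
Setting it to zero: x = 140.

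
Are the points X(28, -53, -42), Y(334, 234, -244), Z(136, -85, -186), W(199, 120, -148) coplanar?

With X as base: XY = (306, 287, -202), XZ = (108, -32, -144), XW = (171, 173, -106).
XZ × XW = (28304, -13176, 24156).
XY · (XZ × XW) = 0.
The scalar triple product vanishes, so the four points are coplanar.

Yes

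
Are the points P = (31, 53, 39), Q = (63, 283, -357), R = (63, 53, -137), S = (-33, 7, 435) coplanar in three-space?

Yes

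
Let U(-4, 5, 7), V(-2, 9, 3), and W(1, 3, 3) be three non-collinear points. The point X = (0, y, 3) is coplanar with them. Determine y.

5

The plane through U, V, W has equation −24x − 12y − 24z = -132.
Substituting X: (-12)y + (-72) = -132, so y = 5.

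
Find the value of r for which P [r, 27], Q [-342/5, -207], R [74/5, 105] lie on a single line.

The three points are collinear iff det[PQ; PR] = 0.
This determinant is linear in r: (-312)r + (-1872) = 0, so r = -6.

-6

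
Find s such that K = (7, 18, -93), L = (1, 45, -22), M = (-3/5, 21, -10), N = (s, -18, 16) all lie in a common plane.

-19/5

Normal to plane KLM: n = (2028, -208/5, 936/5); plane equation n·P = -19812/5.
Requiring n·N = -19812/5: (2028)s + (3744) = -19812/5.
So s = -19/5.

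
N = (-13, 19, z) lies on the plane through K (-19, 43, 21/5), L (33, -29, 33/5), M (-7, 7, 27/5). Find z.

Coplanarity requires KL · (KM × KN) = 0.
KL = (52, -72, 12/5), KM = (12, -36, 6/5); the triple product is linear in z with coefficient -1008 and constant term 5040.
Setting it to zero: z = 5.

5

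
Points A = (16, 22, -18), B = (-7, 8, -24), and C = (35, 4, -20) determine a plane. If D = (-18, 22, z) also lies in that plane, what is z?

-22

A normal to the plane is n = AB × AC = (-80, -160, 680).
D lies in the plane iff n · AD = 0.
This gives (680)z + (14960) = 0, so z = -22.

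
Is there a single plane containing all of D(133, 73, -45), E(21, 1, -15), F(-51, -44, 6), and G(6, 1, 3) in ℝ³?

No

With D as base: DE = (-112, -72, 30), DF = (-184, -117, 51), DG = (-127, -72, 48).
DF × DG = (-1944, 2355, -1611).
DE · (DF × DG) = -162.
Since -162 ≠ 0, the four points are not coplanar.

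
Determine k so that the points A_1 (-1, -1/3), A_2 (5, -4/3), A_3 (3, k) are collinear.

-1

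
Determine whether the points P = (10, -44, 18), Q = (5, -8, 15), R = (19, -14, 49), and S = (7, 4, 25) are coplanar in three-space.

A normal to the plane through P, Q, R is n = PQ × PR = (1206, 128, -474).
The plane has equation n·X = -2104. For S: n·S = -2896.
-2896 ≠ -2104, so S is off the plane.

No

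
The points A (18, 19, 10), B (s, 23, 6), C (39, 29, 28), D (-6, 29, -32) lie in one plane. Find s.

Normal to plane ACD: n = (-600, 450, 450); plane equation n·P = 2250.
Requiring n·B = 2250: (-600)s + (13050) = 2250.
So s = 18.

18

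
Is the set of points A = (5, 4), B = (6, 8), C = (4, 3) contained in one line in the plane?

AB = (1, 4), AC = (-1, -1).
det[AB; AC] = (1)(-1) − (4)(-1) = 3.
The determinant is nonzero, so they are not collinear.

No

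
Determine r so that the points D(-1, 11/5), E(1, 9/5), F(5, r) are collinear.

Collinearity: (F − D) must be parallel to (E − D) = (2, -2/5).
Cross-multiplying the components: (r − 11/5)·(2) = (6)·(-2/5).
Solving gives r = 1.

1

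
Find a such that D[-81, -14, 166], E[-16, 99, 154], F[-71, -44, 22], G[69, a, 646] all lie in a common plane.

Normal to plane DEF: n = (-16632, 9240, -3080); plane equation n·P = 706552.
Requiring n·G = 706552: (9240)a + (-3137288) = 706552.
So a = 416.

416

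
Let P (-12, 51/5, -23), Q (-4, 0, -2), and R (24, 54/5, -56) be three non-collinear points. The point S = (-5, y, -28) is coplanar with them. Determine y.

A normal to the plane is n = PQ × PR = (324, 1020, 372).
S lies in the plane iff n · PS = 0.
This gives (1020)y + (-9996) = 0, so y = 49/5.

49/5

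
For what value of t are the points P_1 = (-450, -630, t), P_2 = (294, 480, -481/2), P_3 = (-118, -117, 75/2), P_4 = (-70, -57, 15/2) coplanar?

Coplanarity ⇔ det[P_1P_2; P_1P_3; P_1P_4] = 0.
Expanding, this is linear in t: (-3936)t + (1060752) = 0.
So t = 539/2.

539/2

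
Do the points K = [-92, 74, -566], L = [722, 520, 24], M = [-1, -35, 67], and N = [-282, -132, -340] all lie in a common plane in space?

Yes

With K as base: KL = (814, 446, 590), KM = (91, -109, 633), KN = (-190, -206, 226).
KM × KN = (105764, -140836, -39456).
KL · (KM × KN) = 0.
The scalar triple product vanishes, so the four points are coplanar.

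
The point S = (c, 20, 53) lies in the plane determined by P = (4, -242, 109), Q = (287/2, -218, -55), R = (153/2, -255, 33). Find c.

-31

A normal to the plane is n = PQ × PR = (-3956, -1288, -7107/2).
S lies in the plane iff n · PS = 0.
This gives (-3956)c + (-122636) = 0, so c = -31.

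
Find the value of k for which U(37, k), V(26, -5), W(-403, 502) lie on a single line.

-18

The three points are collinear iff det[UV; UW] = 0.
This determinant is linear in k: (-429)k + (-7722) = 0, so k = -18.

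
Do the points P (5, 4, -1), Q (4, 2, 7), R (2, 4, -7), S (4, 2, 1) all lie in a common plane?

A normal to the plane through P, Q, R is n = PQ × PR = (12, -30, -6).
The plane has equation n·X = -54. For S: n·S = -18.
-18 ≠ -54, so S is off the plane.

No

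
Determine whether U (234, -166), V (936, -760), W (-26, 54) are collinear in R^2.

UV = (702, -594), UW = (-260, 220).
det[UV; UW] = (702)(220) − (-594)(-260) = 0.
The determinant is zero, so the points are collinear.

Yes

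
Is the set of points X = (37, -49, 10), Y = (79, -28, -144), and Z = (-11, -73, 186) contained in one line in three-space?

Yes

XY = (42, 21, -154), XZ = (-48, -24, 176).
Each component of XZ is -8/7 times the corresponding component of XY, so XZ = -8/7·XY and the points are collinear.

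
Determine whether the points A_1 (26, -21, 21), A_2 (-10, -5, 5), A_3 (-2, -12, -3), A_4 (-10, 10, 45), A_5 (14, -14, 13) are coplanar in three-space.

No

The plane through A_1, A_2, A_3 has normal n = A_1A_2 × A_1A_3 = (-240, -416, 124) and equation n·P = 5100.
Checking the remaining points: n·A_4 = 3820, n·A_5 = 4076.
Since n·A_4 = 3820 ≠ 5100, A_4 is off the plane and the points are not all coplanar.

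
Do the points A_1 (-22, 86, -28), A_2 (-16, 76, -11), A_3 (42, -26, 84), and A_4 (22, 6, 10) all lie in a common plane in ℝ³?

Yes

The four points are coplanar iff the 3×3 determinant with rows A_1A_2, A_1A_3, A_1A_4 is zero.
Rows: (6, -10, 17), (64, -112, 112), (44, -80, 38).
Expanding along the first row: (6)(4704) − (-10)(-2496) + (17)(-192) = 0.
Zero determinant ⇒ coplanar.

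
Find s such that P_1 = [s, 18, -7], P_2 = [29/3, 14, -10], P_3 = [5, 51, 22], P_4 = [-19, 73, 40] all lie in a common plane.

-1/3

Coplanarity ⇔ det[P_1P_2; P_1P_3; P_1P_4] = 0.
Expanding, this is linear in s: (38)s + (38/3) = 0.
So s = -1/3.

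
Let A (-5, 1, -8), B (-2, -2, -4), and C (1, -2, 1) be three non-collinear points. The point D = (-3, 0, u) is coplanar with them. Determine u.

-5

A normal to the plane is n = AB × AC = (-15, -3, 9).
D lies in the plane iff n · AD = 0.
This gives (9)u + (45) = 0, so u = -5.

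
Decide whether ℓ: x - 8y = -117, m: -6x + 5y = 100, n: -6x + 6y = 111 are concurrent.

Intersecting ℓ and m: solving the 2×2 system gives (x, y) = (-5, 14).
Substitute into n: (-6)(-5) + (6)(14) = 114.
But n requires 111 ≠ 114, so the three lines have no common point.

No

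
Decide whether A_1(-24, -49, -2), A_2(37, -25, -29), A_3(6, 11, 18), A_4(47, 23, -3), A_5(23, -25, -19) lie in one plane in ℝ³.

The plane through A_1, A_2, A_3 has normal n = A_1A_2 × A_1A_3 = (2100, -2030, 2940) and equation n·P = 43190.
Checking the remaining points: n·A_4 = 43190, n·A_5 = 43190.
All equal 43190, so all 5 points lie in one plane.

Yes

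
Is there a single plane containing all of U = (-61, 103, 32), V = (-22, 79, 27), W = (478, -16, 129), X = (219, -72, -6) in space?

Yes

The four points are coplanar iff the 3×3 determinant with rows UV, UW, UX is zero.
Rows: (39, -24, -5), (539, -119, 97), (280, -175, -38).
Expanding along the first row: (39)(21497) − (-24)(-47642) + (-5)(-61005) = 0.
Zero determinant ⇒ coplanar.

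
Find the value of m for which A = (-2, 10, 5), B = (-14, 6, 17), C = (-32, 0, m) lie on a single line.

Collinearity requires AB × AC = 0; each component is linear in m.
The x-component gives (-4)m + (140) = 0, so m = 35.
The remaining components then also vanish.

35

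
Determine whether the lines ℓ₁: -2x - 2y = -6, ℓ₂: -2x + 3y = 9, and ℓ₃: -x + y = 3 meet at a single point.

Yes

The three lines meet at one point iff the augmented coefficient matrix [aᵢ bᵢ cᵢ] has rank < 3, i.e. its determinant vanishes.
Here the determinant is 0.
It vanishes, so the lines are concurrent at (0, 3).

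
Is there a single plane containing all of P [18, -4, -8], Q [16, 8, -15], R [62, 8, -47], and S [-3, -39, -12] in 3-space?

No

The four points are coplanar iff the 3×3 determinant with rows PQ, PR, PS is zero.
Rows: (-2, 12, -7), (44, 12, -39), (-21, -35, -4).
Expanding along the first row: (-2)(-1413) − (12)(-995) + (-7)(-1288) = 23782.
Nonzero ⇒ not coplanar.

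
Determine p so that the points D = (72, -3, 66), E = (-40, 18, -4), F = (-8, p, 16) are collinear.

Collinearity requires DE × DF = 0; each component is linear in p.
The x-component gives (70)p + (-840) = 0, so p = 12.
The remaining components then also vanish.

12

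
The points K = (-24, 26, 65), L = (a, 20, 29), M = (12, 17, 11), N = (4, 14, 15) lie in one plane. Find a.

0

Coplanarity ⇔ det[KL; KM; KN] = 0.
Expanding, this is linear in a: (-198)a + (0) = 0.
So a = 0.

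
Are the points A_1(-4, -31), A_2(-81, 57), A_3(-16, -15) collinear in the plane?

A_1A_2 = (-77, 88), A_1A_3 = (-12, 16).
det[A_1A_2; A_1A_3] = (-77)(16) − (88)(-12) = -176.
The determinant is nonzero, so they are not collinear.

No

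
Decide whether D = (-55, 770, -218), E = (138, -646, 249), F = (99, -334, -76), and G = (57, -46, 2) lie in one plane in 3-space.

A normal to the plane through D, E, F is n = DE × DF = (314496, 44512, 4992).
The plane has equation n·P = 15888704. For G: n·G = 15888704.
Equal, so G lies in the plane and all four are coplanar.

Yes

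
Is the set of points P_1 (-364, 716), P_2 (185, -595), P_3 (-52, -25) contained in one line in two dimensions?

No

P_1P_2 = (549, -1311), P_1P_3 = (312, -741).
Twice the signed area of △P_1P_2P_3 is (549)(-741) − (-1311)(312) = 2223.
The area is nonzero, so the three points are not collinear.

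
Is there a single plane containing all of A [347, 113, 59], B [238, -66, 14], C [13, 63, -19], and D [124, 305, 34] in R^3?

Yes

A normal to the plane through A, B, C is n = AB × AC = (11712, 6528, -54336).
The plane has equation n·P = 1595904. For D: n·D = 1595904.
Equal, so D lies in the plane and all four are coplanar.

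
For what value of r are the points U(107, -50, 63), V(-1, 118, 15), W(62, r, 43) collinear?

20

Collinearity requires UV × UW = 0; each component is linear in r.
The x-component gives (48)r + (-960) = 0, so r = 20.
The remaining components then also vanish.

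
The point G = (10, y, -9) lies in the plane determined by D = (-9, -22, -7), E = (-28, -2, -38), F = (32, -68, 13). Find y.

-44

A normal to the plane is n = DE × DF = (-1026, -891, 54).
G lies in the plane iff n · DG = 0.
This gives (-891)y + (-39204) = 0, so y = -44.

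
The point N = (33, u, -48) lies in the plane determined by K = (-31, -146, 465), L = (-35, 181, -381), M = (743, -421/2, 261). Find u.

The plane through K, L, M has equation −121275x − 655620y − 252840z = -18090555.
Substituting N: (-655620)u + (8134245) = -18090555, so u = 40.

40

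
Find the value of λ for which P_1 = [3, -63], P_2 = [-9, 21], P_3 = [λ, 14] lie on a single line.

-8

The three points are collinear iff det[P_1P_2; P_1P_3] = 0.
This determinant is linear in λ: (-84)λ + (-672) = 0, so λ = -8.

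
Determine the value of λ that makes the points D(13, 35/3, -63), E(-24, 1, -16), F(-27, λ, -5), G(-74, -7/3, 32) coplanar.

-5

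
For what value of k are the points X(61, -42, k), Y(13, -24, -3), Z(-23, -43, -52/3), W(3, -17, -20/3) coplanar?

Coplanarity ⇔ det[XY; XZ; XW] = 0.
Expanding, this is linear in k: (442)k + (-6630) = 0.
So k = 15.

15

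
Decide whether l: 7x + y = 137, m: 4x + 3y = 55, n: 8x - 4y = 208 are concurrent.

The three lines meet at one point iff the augmented coefficient matrix [aᵢ bᵢ cᵢ] has rank < 3, i.e. its determinant vanishes.
Here the determinant is 36.
Nonzero, so no common point exists.

No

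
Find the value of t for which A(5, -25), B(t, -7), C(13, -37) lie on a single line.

-7

Collinearity: (B − A) must be parallel to (C − A) = (8, -12).
Cross-multiplying the components: (t − 5)·(-12) = (18)·(8).
Solving gives t = -7.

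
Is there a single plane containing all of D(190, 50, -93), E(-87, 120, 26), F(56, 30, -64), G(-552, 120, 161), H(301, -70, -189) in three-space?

The plane through D, E, F has normal n = DE × DF = (4410, -7913, 14920) and equation n·P = -945310.
Checking the remaining points: n·G = -981760, n·H = -938560.
Since n·G = -981760 ≠ -945310, G is off the plane and the points are not all coplanar.

No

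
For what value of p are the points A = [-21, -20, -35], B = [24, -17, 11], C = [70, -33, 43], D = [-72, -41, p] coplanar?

-101

Coplanarity ⇔ det[AB; AC; AD] = 0.
Expanding, this is linear in p: (-858)p + (-86658) = 0.
So p = -101.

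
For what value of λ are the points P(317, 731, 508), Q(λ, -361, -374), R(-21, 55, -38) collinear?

Collinearity requires PQ × PR = 0; each component is linear in λ.
The y-component gives (546)λ + (125034) = 0, so λ = -229.
The remaining components then also vanish.

-229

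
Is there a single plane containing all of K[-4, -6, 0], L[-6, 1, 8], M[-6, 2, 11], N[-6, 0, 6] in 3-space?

No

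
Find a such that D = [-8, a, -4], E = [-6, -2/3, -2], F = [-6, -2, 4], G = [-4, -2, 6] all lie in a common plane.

-2/3

The points are coplanar iff DE · (DF × DG) = 0.
Expanding, this is linear in a: (-12)a + (-8) = 0.
So a = -2/3.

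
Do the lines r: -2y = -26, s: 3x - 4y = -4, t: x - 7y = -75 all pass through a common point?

Yes

The three lines meet at one point iff the augmented coefficient matrix [aᵢ bᵢ cᵢ] has rank < 3, i.e. its determinant vanishes.
Here the determinant is 0.
It vanishes, so the lines are concurrent at (16, 13).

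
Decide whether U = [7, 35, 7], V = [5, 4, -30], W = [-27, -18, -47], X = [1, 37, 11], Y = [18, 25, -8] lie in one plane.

The plane through U, V, W has normal n = UV × UW = (-287, 1150, -948) and equation n·P = 31605.
Checking the remaining points: n·X = 31835, n·Y = 31168.
Since n·X = 31835 ≠ 31605, X is off the plane and the points are not all coplanar.

No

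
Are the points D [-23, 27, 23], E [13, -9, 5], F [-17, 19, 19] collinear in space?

No

DE = (36, -36, -18), DF = (6, -8, -4).
Comparing components 3 and 1: (-18)(6) − (36)(-4) = 36 ≠ 0, so DE and DF are not parallel and the points are not collinear.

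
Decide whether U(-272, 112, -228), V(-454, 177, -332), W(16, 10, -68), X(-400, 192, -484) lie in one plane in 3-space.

With U as base: UV = (-182, 65, -104), UW = (288, -102, 160), UX = (-128, 80, -256).
UW × UX = (13312, 53248, 9984).
UV · (UW × UX) = 0.
The scalar triple product vanishes, so the four points are coplanar.

Yes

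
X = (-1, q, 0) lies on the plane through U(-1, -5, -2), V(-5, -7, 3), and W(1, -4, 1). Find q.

A normal to the plane is n = UV × UW = (-11, 22, 0).
X lies in the plane iff n · UX = 0.
This gives (22)q + (110) = 0, so q = -5.

-5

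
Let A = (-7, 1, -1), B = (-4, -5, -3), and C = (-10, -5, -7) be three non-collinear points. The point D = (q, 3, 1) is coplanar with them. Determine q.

-6

Coplanarity requires AB · (AC × AD) = 0.
AB = (3, -6, -2), AC = (-3, -6, -6); the triple product is linear in q with coefficient 24 and constant term 144.
Setting it to zero: q = -6.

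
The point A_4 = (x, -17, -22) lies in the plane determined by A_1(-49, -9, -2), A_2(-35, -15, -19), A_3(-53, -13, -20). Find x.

-25

Coplanarity requires A_1A_2 · (A_1A_3 × A_1A_4) = 0.
A_1A_2 = (14, -6, -17), A_1A_3 = (-4, -4, -18); the triple product is linear in x with coefficient 40 and constant term 1000.
Setting it to zero: x = -25.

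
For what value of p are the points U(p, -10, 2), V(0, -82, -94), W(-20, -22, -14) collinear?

-24

Direction VW = (-20, 60, 80). From the y-coordinate of U, the parameter along the line is τ = (-10 − (-82))/60 = 6/5.
Then p = 0 + 6/5·(-20) = -24.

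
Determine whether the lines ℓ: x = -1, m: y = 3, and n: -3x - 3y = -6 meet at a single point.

Yes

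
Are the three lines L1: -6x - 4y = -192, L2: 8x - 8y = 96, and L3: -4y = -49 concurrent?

No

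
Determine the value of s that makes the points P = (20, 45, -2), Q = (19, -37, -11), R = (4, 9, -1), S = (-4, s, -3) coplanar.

-31

Normal to plane PQR: n = (-406, 145, -1276); plane equation n·X = 957.
Requiring n·S = 957: (145)s + (5452) = 957.
So s = -31.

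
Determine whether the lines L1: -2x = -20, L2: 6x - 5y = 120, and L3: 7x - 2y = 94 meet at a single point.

Yes

Intersecting L1 and L2: solving the 2×2 system gives (x, y) = (10, -12).
Substitute into L3: (7)(10) + (-2)(-12) = 94.
This equals 94, so (10, -12) lies on all three lines and they are concurrent.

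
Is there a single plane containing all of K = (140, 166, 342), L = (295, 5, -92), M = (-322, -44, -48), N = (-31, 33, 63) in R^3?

No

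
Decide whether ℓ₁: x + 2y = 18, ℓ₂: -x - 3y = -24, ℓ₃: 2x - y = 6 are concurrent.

Yes

Lines aᵢx + bᵢy = cᵢ with pairwise distinct directions are concurrent exactly when det[aᵢ bᵢ cᵢ] = 0.
Here the determinant is 0.
It vanishes, so the lines are concurrent at (6, 6).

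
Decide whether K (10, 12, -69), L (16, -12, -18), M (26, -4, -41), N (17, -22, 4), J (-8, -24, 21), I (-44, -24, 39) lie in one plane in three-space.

Yes

The plane through K, L, M has normal n = KL × KM = (144, 648, 288) and equation n·P = -10656.
Checking the remaining points: n·N = -10656, n·J = -10656, n·I = -10656.
All equal -10656, so all 6 points lie in one plane.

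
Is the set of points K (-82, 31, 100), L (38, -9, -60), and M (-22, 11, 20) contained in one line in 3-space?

Yes

KL = (120, -40, -160), KM = (60, -20, -80).
KL × KM = (0, 0, 0).
The cross product vanishes, so the three points are collinear.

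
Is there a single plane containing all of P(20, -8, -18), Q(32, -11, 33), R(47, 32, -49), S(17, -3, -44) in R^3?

The four points are coplanar iff the 3×3 determinant with rows PQ, PR, PS is zero.
Rows: (12, -3, 51), (27, 40, -31), (-3, 5, -26).
Expanding along the first row: (12)(-885) − (-3)(-795) + (51)(255) = 0.
Zero determinant ⇒ coplanar.

Yes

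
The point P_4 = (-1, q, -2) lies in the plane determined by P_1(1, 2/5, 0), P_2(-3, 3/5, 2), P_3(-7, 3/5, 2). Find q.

1/5

The plane through P_1, P_2, P_3 has equation −8y + (4/5)z = -16/5.
Substituting P_4: (-8)q + (-8/5) = -16/5, so q = 1/5.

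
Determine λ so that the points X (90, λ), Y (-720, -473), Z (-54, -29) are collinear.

The three points are collinear iff det[XY; XZ] = 0.
This determinant is linear in λ: (666)λ + (-44622) = 0, so λ = 67.

67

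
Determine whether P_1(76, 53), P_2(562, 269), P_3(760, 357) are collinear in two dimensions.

Yes

P_1P_2 = (486, 216), P_1P_3 = (684, 304).
Checking proportionality: P_1P_3 = 38/27·P_1P_2, so the vectors are parallel and the points are collinear.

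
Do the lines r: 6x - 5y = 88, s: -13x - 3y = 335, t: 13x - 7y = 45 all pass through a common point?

Yes

Intersecting r and s: solving the 2×2 system gives (x, y) = (-17, -38).
Substitute into t: (13)(-17) + (-7)(-38) = 45.
This equals 45, so (-17, -38) lies on all three lines and they are concurrent.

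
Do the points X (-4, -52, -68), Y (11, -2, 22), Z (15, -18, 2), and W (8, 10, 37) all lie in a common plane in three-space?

With X as base: XY = (15, 50, 90), XZ = (19, 34, 70), XW = (12, 62, 105).
XZ × XW = (-770, -1155, 770).
XY · (XZ × XW) = 0.
The scalar triple product vanishes, so the four points are coplanar.

Yes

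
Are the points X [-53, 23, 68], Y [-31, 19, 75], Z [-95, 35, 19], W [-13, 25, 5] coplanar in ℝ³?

A normal to the plane through X, Y, Z is n = XY × XZ = (112, 784, 96).
The plane has equation n·P = 18624. For W: n·W = 18624.
Equal, so W lies in the plane and all four are coplanar.

Yes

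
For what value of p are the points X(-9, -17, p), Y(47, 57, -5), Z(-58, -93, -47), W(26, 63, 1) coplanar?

-25

The points are coplanar iff XY · (XZ × XW) = 0.
Expanding, this is linear in p: (3780)p + (94500) = 0.
So p = -25.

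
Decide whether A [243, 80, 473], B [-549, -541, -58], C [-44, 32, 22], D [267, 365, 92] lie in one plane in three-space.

No

The four points are coplanar iff the 3×3 determinant with rows AB, AC, AD is zero.
Rows: (-792, -621, -531), (-287, -48, -451), (24, 285, -381).
Expanding along the first row: (-792)(146823) − (-621)(120171) + (-531)(-80643) = 1163808.
Nonzero ⇒ not coplanar.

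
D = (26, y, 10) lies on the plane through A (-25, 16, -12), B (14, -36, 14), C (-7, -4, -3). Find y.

-36

The plane through A, B, C has equation 52x + 117y + 156z = -1300.
Substituting D: (117)y + (2912) = -1300, so y = -36.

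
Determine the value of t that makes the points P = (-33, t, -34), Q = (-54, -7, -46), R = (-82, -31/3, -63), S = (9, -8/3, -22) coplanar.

-14/3

Coplanarity ⇔ det[PQ; PR; PS] = 0.
Expanding, this is linear in t: (399)t + (1862) = 0.
So t = -14/3.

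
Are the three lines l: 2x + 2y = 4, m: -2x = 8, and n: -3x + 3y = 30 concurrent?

Yes

Intersecting l and m: solving the 2×2 system gives (x, y) = (-4, 6).
Substitute into n: (-3)(-4) + (3)(6) = 30.
This equals 30, so (-4, 6) lies on all three lines and they are concurrent.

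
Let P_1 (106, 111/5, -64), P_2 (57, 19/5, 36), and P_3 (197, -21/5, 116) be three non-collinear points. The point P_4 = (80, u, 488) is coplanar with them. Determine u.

-351/5

Coplanarity requires P_1P_2 · (P_1P_3 × P_1P_4) = 0.
P_1P_2 = (-49, -92/5, 100), P_1P_3 = (91, -132/5, 180); the triple product is linear in u with coefficient 17920 and constant term 1257984.
Setting it to zero: u = -351/5.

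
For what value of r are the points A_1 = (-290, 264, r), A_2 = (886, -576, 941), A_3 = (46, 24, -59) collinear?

-459

Collinearity requires A_1A_2 × A_1A_3 = 0; each component is linear in r.
The x-component gives (600)r + (275400) = 0, so r = -459.
The remaining components then also vanish.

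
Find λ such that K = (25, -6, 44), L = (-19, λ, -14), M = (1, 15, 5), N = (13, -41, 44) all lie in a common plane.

1

Normal to plane KMN: n = (-1365, 468, 1092); plane equation n·P = 11115.
Requiring n·L = 11115: (468)λ + (10647) = 11115.
So λ = 1.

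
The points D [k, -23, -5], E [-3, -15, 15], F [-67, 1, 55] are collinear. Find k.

29

Collinearity requires DE × DF = 0; each component is linear in k.
The y-component gives (40)k + (-1160) = 0, so k = 29.
The remaining components then also vanish.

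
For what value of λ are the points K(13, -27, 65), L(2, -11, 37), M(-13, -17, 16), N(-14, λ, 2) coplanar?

3

Normal to plane KLM: n = (-504, 189, 306); plane equation n·P = 8235.
Requiring n·N = 8235: (189)λ + (7668) = 8235.
So λ = 3.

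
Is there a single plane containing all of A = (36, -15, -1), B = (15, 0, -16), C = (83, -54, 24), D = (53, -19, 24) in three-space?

The four points are coplanar iff the 3×3 determinant with rows AB, AC, AD is zero.
Rows: (-21, 15, -15), (47, -39, 25), (17, -4, 25).
Expanding along the first row: (-21)(-875) − (15)(750) + (-15)(475) = 0.
Zero determinant ⇒ coplanar.

Yes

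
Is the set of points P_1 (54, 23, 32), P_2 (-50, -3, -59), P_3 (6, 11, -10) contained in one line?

P_1P_2 = (-104, -26, -91), P_1P_3 = (-48, -12, -42).
P_1P_2 × P_1P_3 = (0, 0, 0).
The cross product vanishes, so the three points are collinear.

Yes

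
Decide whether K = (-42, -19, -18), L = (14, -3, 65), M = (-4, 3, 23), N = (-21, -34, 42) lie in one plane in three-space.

The four points are coplanar iff the 3×3 determinant with rows KL, KM, KN is zero.
Rows: (56, 16, 83), (38, 22, 41), (21, -15, 60).
Expanding along the first row: (56)(1935) − (16)(1419) + (83)(-1032) = 0.
Zero determinant ⇒ coplanar.

Yes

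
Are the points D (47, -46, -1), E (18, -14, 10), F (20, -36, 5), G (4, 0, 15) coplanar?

Yes

The four points are coplanar iff the 3×3 determinant with rows DE, DF, DG is zero.
Rows: (-29, 32, 11), (-27, 10, 6), (-43, 46, 16).
Expanding along the first row: (-29)(-116) − (32)(-174) + (11)(-812) = 0.
Zero determinant ⇒ coplanar.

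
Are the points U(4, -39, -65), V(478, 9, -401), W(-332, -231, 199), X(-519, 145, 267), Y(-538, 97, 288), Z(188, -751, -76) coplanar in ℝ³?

Yes

The plane through U, V, W has normal n = UV × UW = (-51840, -12240, -74880) and equation n·P = 5137200.
Checking the remaining points: n·X = 5137200, n·Y = 5137200, n·Z = 5137200.
All equal 5137200, so all 6 points lie in one plane.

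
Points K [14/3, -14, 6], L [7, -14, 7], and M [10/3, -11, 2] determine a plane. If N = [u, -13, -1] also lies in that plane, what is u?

-9

The plane through K, L, M has equation −3x + 8y + 7z = -84.
Substituting N: (-3)u + (-111) = -84, so u = -9.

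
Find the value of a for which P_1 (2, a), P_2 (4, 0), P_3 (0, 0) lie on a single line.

0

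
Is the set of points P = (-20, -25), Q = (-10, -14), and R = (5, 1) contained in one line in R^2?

PQ = (10, 11), PR = (25, 26).
det[PQ; PR] = (10)(26) − (11)(25) = -15.
The determinant is nonzero, so they are not collinear.

No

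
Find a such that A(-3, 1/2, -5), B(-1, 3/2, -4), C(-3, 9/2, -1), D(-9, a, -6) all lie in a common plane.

-1/2

Normal to plane ABC: n = (0, -8, 8); plane equation n·P = -44.
Requiring n·D = -44: (-8)a + (-48) = -44.
So a = -1/2.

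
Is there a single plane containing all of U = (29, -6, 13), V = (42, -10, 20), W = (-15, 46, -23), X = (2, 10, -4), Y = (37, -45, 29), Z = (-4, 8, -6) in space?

The plane through U, V, W has normal n = UV × UW = (-220, 160, 500) and equation n·P = -840.
Checking the remaining points: n·X = -840, n·Y = -840, n·Z = -840.
All equal -840, so all 6 points lie in one plane.

Yes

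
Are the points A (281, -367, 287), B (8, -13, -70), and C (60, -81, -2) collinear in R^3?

AB = (-273, 354, -357), AC = (-221, 286, -289).
Comparing components 2 and 3: (354)(-289) − (-357)(286) = -204 ≠ 0, so AB and AC are not parallel and the points are not collinear.

No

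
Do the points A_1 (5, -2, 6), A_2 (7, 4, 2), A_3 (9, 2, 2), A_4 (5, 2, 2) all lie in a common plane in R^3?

No

The four points are coplanar iff the 3×3 determinant with rows A_1A_2, A_1A_3, A_1A_4 is zero.
Rows: (2, 6, -4), (4, 4, -4), (0, 4, -4).
Expanding along the first row: (2)(0) − (6)(-16) + (-4)(16) = 32.
Nonzero ⇒ not coplanar.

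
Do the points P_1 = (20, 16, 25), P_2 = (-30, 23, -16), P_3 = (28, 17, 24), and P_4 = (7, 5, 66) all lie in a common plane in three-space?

With P_1 as base: P_1P_2 = (-50, 7, -41), P_1P_3 = (8, 1, -1), P_1P_4 = (-13, -11, 41).
P_1P_3 × P_1P_4 = (30, -315, -75).
P_1P_2 · (P_1P_3 × P_1P_4) = -630.
Since -630 ≠ 0, the four points are not coplanar.

No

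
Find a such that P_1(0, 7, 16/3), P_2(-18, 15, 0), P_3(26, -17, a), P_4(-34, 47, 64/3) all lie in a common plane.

0

Normal to plane P_1P_2P_4: n = (1024/3, 1408/3, -448); plane equation n·P = 896.
Requiring n·P_3 = 896: (-448)a + (896) = 896.
So a = 0.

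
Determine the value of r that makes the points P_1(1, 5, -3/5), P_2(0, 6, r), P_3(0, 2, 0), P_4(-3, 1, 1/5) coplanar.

Normal to plane P_1P_3P_4: n = (0, -8/5, -8); plane equation n·P = -16/5.
Requiring n·P_2 = -16/5: (-8)r + (-48/5) = -16/5.
So r = -4/5.

-4/5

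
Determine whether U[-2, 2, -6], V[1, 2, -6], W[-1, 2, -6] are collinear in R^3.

UV = (3, 0, 0), UW = (1, 0, 0).
UV × UW = (0, 0, 0).
The cross product vanishes, so the three points are collinear.

Yes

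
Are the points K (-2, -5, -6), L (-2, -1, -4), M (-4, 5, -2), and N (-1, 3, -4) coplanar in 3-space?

No

A normal to the plane through K, L, M is n = KL × KM = (-4, -4, 8).
The plane has equation n·P = -20. For N: n·N = -40.
-40 ≠ -20, so N is off the plane.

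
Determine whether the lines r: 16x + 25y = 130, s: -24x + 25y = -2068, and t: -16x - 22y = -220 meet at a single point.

The three lines meet at one point iff the augmented coefficient matrix [aᵢ bᵢ cᵢ] has rank < 3, i.e. its determinant vanishes.
Here the determinant is -96.
Nonzero, so no common point exists.

No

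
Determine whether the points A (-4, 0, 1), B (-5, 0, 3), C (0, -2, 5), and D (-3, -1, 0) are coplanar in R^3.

No

With A as base: AB = (-1, 0, 2), AC = (4, -2, 4), AD = (1, -1, -1).
AC × AD = (6, 8, -2).
AB · (AC × AD) = -10.
Since -10 ≠ 0, the four points are not coplanar.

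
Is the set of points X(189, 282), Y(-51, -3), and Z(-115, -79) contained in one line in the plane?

XY = (-240, -285), XZ = (-304, -361).
Twice the signed area of △XYZ is (-240)(-361) − (-285)(-304) = 0.
The triangle is degenerate (zero area), so the points are collinear.

Yes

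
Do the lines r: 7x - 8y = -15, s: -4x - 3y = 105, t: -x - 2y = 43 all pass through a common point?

No

Intersecting r and s: solving the 2×2 system gives (x, y) = (-885/53, -675/53).
Substitute into t: (-1)(-885/53) + (-2)(-675/53) = 2235/53.
But t requires 43 ≠ 2235/53, so the three lines have no common point.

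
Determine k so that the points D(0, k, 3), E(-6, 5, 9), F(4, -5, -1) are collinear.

Collinearity requires DE × DF = 0; each component is linear in k.
The x-component gives (10)k + (10) = 0, so k = -1.
The remaining components then also vanish.

-1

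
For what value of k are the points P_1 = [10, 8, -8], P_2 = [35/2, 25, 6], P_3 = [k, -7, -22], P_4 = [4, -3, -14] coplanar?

The points are coplanar iff P_1P_2 · (P_1P_3 × P_1P_4) = 0.
Expanding, this is linear in k: (-52)k + (208) = 0.
So k = 4.

4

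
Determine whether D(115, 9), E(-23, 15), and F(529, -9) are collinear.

Yes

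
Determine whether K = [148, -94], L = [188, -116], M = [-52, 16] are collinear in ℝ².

Yes

KL = (40, -22), KM = (-200, 110).
det[KL; KM] = (40)(110) − (-22)(-200) = 0.
The determinant is zero, so the points are collinear.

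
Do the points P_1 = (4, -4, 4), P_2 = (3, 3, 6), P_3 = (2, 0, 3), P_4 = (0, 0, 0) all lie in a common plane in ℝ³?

Yes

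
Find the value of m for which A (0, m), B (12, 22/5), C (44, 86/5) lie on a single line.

The three points are collinear iff det[AB; AC] = 0.
This determinant is linear in m: (32)m + (64/5) = 0, so m = -2/5.

-2/5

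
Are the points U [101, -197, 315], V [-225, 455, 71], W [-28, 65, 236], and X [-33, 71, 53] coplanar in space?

No

A normal to the plane through U, V, W is n = UV × UW = (12420, 5722, -1304).
The plane has equation n·P = -283574. For X: n·X = -72710.
-72710 ≠ -283574, so X is off the plane.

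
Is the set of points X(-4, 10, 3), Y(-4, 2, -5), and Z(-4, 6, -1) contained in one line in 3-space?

Yes

XY = (0, -8, -8), XZ = (0, -4, -4).
Each component of XZ is 1/2 times the corresponding component of XY, so XZ = 1/2·XY and the points are collinear.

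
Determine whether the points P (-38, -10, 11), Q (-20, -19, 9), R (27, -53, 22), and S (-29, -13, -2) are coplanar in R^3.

With P as base: PQ = (18, -9, -2), PR = (65, -43, 11), PS = (9, -3, -13).
PR × PS = (592, 944, 192).
PQ · (PR × PS) = 1776.
Since 1776 ≠ 0, the four points are not coplanar.

No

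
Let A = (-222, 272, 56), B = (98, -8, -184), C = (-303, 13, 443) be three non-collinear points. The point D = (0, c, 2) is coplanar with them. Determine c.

A normal to the plane is n = AB × AC = (-170520, -104400, -105560).
D lies in the plane iff n · AD = 0.
This gives (-104400)c + (-3758400) = 0, so c = -36.

-36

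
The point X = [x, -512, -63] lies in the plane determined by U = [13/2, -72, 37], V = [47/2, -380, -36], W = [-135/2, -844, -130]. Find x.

A normal to the plane is n = UV × UW = (-4920, 8241, -35916).
X lies in the plane iff n · UX = 0.
This gives (-4920)x + (-2460) = 0, so x = -1/2.

-1/2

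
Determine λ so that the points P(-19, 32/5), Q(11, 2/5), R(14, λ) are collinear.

The three points are collinear iff det[PQ; PR] = 0.
This determinant is linear in λ: (30)λ + (6) = 0, so λ = -1/5.

-1/5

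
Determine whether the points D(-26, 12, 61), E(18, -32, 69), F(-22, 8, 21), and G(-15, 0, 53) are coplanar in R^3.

No

A normal to the plane through D, E, F is n = DE × DF = (1792, 1792, 0).
The plane has equation n·P = -25088. For G: n·G = -26880.
-26880 ≠ -25088, so G is off the plane.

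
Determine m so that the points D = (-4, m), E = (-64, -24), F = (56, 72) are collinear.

24

Collinearity: (D − E) must be parallel to (F − E) = (120, 96).
Cross-multiplying the components: (m − (-24))·(120) = (60)·(96).
Solving gives m = 24.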